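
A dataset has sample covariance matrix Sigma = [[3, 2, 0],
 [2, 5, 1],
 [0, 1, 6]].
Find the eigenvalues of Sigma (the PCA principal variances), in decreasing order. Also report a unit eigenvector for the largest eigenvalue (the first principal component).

Step 1 — characteristic polynomial p(λ) = det(λI - Sigma) = λ³ - tr·λ² + c_1·λ - det, where tr = trace, c_1 = sum of the principal 2×2 minors, det = det(Sigma):
  tr = 3 + 5 + 6 = 14,
  c_1 = (3·5 - (2)²) + (3·6 - (0)²) + (5·6 - (1)²) = 11 + 18 + 29 = 58,
  det = 3·(5·6 - (1)²) - (2)·((2)·6 - (1)·(0)) + (0)·((2)·(1) - 5·(0)) = 3·(29) - (2)·(12) + (0)·(2) = 63.
  So p(λ) = λ³ - 14λ² + 58λ - 63.
Step 2 — look for an integer root (rational root theorem: any rational root is an integer divisor of 63). Testing λ = 7:
  p(7) = 343 - 686 + 406 - 63 = 0  ✓
  Dividing out (λ - 7): p(λ) = (λ - 7)(λ² - 7λ + 9).
Step 3 — remaining eigenvalues from the quadratic λ² - 7λ + 9 = 0:
  Δ = 7² - 4·9 = 49 - 36 = 13,  λ = (7 ± √13)/2 = (7 ± 3.6056)/2 ≈ 5.3028 or 1.6972.
  Sorted: λ_1 = 7,  λ_2 = 5.3028,  λ_3 = 1.6972  (check: sum = 14 = tr ✓).

Step 4 — unit eigenvector for λ_1 = 7: v spans the null space of (Sigma - λ_1 I), whose rows are
  r_1 = (-4, 2, 0),  r_2 = (2, -2, 1),  r_3 = (0, 1, -1).
  v is orthogonal to every row, so take v ∝ r_1 × r_2 = ((2)·(1) - (0)·(-2), (0)·(2) - (-4)·(1), (-4)·(-2) - (2)·(2)) = (2, 4, 4).
  Rescale (divide by 2): u = (1, 2, 2).
  ||u|| = √((1)² + (2)² + (2)²) = √(9) = 3,  v_1 = u/||u|| ≈ (0.3333, 0.6667, 0.6667) (||v_1|| = 1).

λ_1 = 7,  λ_2 = 5.3028,  λ_3 = 1.6972;  v_1 ≈ (0.3333, 0.6667, 0.6667)


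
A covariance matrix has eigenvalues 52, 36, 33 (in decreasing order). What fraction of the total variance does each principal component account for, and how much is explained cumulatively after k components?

Step 1 — total variance = trace(Sigma) = Σ λ_i = 52 + 36 + 33 = 121.

Step 2 — fraction explained by component i = λ_i / Σ λ:
  PC1: 52/121 = 0.4298
  PC2: 36/121 = 0.2975
  PC3: 33/121 = 0.2727

Step 3 — cumulative fraction after k components = (λ_1 + ... + λ_k) / Σ λ:
  k = 1: 52/121 = 0.4298
  k = 2: (52 + 36)/121 = 88/121 = 0.7273
  k = 3: (52 + 36 + 33)/121 = 121/121 = 1

Summary (fraction, with percent):

explained: PC1 0.4298 (42.98%), PC2 0.2975 (29.75%), PC3 0.2727 (27.27%);  cumulative: 0.4298, 0.7273, 1


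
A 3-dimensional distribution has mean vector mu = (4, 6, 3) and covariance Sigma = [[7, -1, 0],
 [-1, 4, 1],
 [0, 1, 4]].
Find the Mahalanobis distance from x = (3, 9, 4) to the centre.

Step 1 — centre the observation: (x - mu) = (-1, 3, 1).

Step 2 — invert Sigma (cofactor / det for 3×3, or solve directly):
  Sigma^{-1} = [[0.1485, 0.0396, -0.0099],
 [0.0396, 0.2772, -0.0693],
 [-0.0099, -0.0693, 0.2673]].

Step 3 — form the quadratic (x - mu)^T · Sigma^{-1} · (x - mu):
  Sigma^{-1} · (x - mu) = (-0.0396, 0.7228, 0.0693).
  (x - mu)^T · [Sigma^{-1} · (x - mu)] = (-1)·(-0.0396) + (3)·(0.7228) + (1)·(0.0693) = 2.2772.

Step 4 — take square root: d = √(2.2772) ≈ 1.509.

d(x, mu) = √(2.2772) ≈ 1.509


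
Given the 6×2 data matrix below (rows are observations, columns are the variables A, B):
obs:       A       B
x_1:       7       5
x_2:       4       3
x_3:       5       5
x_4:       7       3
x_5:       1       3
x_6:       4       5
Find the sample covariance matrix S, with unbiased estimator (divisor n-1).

Step 1 — column means:
  mean(A) = (7 + 4 + 5 + 7 + 1 + 4) / 6 = 28/6 = 4.6667
  mean(B) = (5 + 3 + 5 + 3 + 3 + 5) / 6 = 24/6 = 4

Step 2 — sample covariance S[i,j] = (1/(n-1)) · Σ_k (x_{k,i} - mean_i) · (x_{k,j} - mean_j), with n-1 = 5.
  S[A,A] = ((2.3333)·(2.3333) + (-0.6667)·(-0.6667) + (0.3333)·(0.3333) + (2.3333)·(2.3333) + (-3.6667)·(-3.6667) + (-0.6667)·(-0.6667)) / 5 = 25.3333/5 = 5.0667
  S[A,B] = ((2.3333)·(1) + (-0.6667)·(-1) + (0.3333)·(1) + (2.3333)·(-1) + (-3.6667)·(-1) + (-0.6667)·(1)) / 5 = 4/5 = 0.8
  S[B,B] = ((1)·(1) + (-1)·(-1) + (1)·(1) + (-1)·(-1) + (-1)·(-1) + (1)·(1)) / 5 = 6/5 = 1.2

S is symmetric (S[j,i] = S[i,j]). Assembling:

S = [[5.0667, 0.8],
 [0.8, 1.2]]


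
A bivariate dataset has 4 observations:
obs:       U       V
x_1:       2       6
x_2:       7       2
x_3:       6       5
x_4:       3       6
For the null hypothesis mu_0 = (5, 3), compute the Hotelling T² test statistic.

Step 1 — sample mean vector:
  mean(U) = (2 + 7 + 6 + 3) / 4 = 18/4 = 4.5
  mean(V) = (6 + 2 + 5 + 6) / 4 = 19/4 = 4.75
  x̄ = (4.5, 4.75),  deviation x̄ - mu_0 = (4.5, 4.75) - (5, 3) = (-0.5, 1.75).

Step 2 — sample covariance matrix, S[i,j] = (1/(n-1)) · Σ_k (x_{k,i} - mean_i) · (x_{k,j} - mean_j), divisor n-1 = 3:
  S[U,U] = ((-2.5)·(-2.5) + (2.5)·(2.5) + (1.5)·(1.5) + (-1.5)·(-1.5)) / 3 = 17/3 = 5.6667
  S[U,V] = ((-2.5)·(1.25) + (2.5)·(-2.75) + (1.5)·(0.25) + (-1.5)·(1.25)) / 3 = -11.5/3 = -3.8333
  S[V,V] = ((1.25)·(1.25) + (-2.75)·(-2.75) + (0.25)·(0.25) + (1.25)·(1.25)) / 3 = 10.75/3 = 3.5833
  S = [[5.6667, -3.8333],
 [-3.8333, 3.5833]].

Step 3 — invert S. det(S) = 5.6667·3.5833 - (-3.8333)² = 5.6111.
  S^{-1} = (1/det) · [[d, -b], [-b, a]] = [[0.6386, 0.6832],
 [0.6832, 1.0099]].

Step 4 — quadratic form (x̄ - mu_0)^T · S^{-1} · (x̄ - mu_0):
  S^{-1} · (x̄ - mu_0) = (0.8762, 1.4257),
  (x̄ - mu_0)^T · [...] = (-0.5)·(0.8762) + (1.75)·(1.4257) = 2.0569.

Step 5 — scale by n: T² = 4 · 2.0569 = 8.2277.

T² ≈ 8.2277


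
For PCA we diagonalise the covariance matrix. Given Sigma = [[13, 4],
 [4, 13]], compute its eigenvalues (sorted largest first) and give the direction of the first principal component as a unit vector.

Step 1 — characteristic polynomial of 2×2 Sigma:
  det(Sigma - λI) = λ² - trace · λ + det = 0.
  trace = 13 + 13 = 26, det = 13·13 - (4)² = 153.
Step 2 — discriminant:
  Δ = trace² - 4·det = 676 - 612 = 64.
Step 3 — eigenvalues:
  λ = (trace ± √Δ)/2 = (26 ± 8)/2,
  λ_1 = 17,  λ_2 = 9.

Step 4 — unit eigenvector for λ_1: solve (Sigma - λ_1 I)v = 0. First row:
  (13 - 17)·v_x + (4)·v_y = 0, i.e. (-4)·v_x + (4)·v_y = 0,
  so v ∝ (b, λ_1 - a) = (4, 4) = u.
  ||u|| = √((4)² + (4)²) = √(32) ≈ 5.6569,
  v_1 = u/||u|| ≈ (0.7071, 0.7071) (||v_1|| = 1).

λ_1 = 17,  λ_2 = 9;  v_1 ≈ (0.7071, 0.7071)


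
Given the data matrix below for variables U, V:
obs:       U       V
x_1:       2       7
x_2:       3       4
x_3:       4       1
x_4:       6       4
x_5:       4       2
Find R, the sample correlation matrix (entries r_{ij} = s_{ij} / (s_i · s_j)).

Step 1 — column means:
  mean(U) = (2 + 3 + 4 + 6 + 4) / 5 = 19/5 = 3.8
  mean(V) = (7 + 4 + 1 + 4 + 2) / 5 = 18/5 = 3.6

Step 2 — sample variances and covariances s[i,j] = (1/(n-1)) · Σ_k (x_{k,i} - mean_i) · (x_{k,j} - mean_j), with n-1 = 4:
  s[U,U] = ((-1.8)·(-1.8) + (-0.8)·(-0.8) + (0.2)·(0.2) + (2.2)·(2.2) + (0.2)·(0.2)) / 4 = 8.8/4 = 2.2
  s[U,V] = ((-1.8)·(3.4) + (-0.8)·(0.4) + (0.2)·(-2.6) + (2.2)·(0.4) + (0.2)·(-1.6)) / 4 = -6.4/4 = -1.6
  s[V,V] = ((3.4)·(3.4) + (0.4)·(0.4) + (-2.6)·(-2.6) + (0.4)·(0.4) + (-1.6)·(-1.6)) / 4 = 21.2/4 = 5.3
  Sample standard deviations s_i = √(s[i,i]):
  s(U) = √(2.2) = 1.4832
  s(V) = √(5.3) = 2.3022

Step 3 — r_{ij} = s_{ij} / (s_i · s_j):
  r[U,U] = 1 (diagonal).
  r[U,V] = -1.6 / (1.4832 · 2.3022) = -1.6 / 3.4147 = -0.4686
  r[V,V] = 1 (diagonal).

R is symmetric with unit diagonal. Assembling:

R = [[1, -0.4686],
 [-0.4686, 1]]


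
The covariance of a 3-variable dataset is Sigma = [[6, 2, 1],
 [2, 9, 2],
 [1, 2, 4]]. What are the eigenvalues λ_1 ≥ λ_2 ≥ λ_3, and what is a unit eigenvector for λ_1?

Step 1 — characteristic polynomial p(λ) = det(λI - Sigma) = λ³ - tr·λ² + c_1·λ - det, where tr = trace, c_1 = sum of the principal 2×2 minors, det = det(Sigma):
  tr = 6 + 9 + 4 = 19,
  c_1 = (6·9 - (2)²) + (6·4 - (1)²) + (9·4 - (2)²) = 50 + 23 + 32 = 105,
  det = 6·(9·4 - (2)²) - (2)·((2)·4 - (2)·(1)) + (1)·((2)·(2) - 9·(1)) = 6·(32) - (2)·(6) + (1)·(-5) = 175.
  So p(λ) = λ³ - 19λ² + 105λ - 175.
Step 2 — look for an integer root (rational root theorem: any rational root is an integer divisor of 175). Testing λ = 5:
  p(5) = 125 - 475 + 525 - 175 = 0  ✓
  Dividing out (λ - 5): p(λ) = (λ - 5)(λ² - 14λ + 35).
Step 3 — remaining eigenvalues from the quadratic λ² - 14λ + 35 = 0:
  Δ = 14² - 4·35 = 196 - 140 = 56,  λ = (14 ± √56)/2 = (14 ± 7.4833)/2 ≈ 10.7417 or 3.2583.
  Sorted: λ_1 = 10.7417,  λ_2 = 5,  λ_3 = 3.2583  (check: sum = 19 = tr ✓).

Step 4 — unit eigenvector for λ_1 ≈ 10.7417: v spans the null space of (Sigma - λ_1 I), whose rows are
  r_1 = (-4.7417, 2, 1),  r_2 = (2, -1.7417, 2),  r_3 = (1, 2, -6.7417).
  v is orthogonal to every row, so take v ∝ r_1 × r_2 = ((2)·(2) - (1)·(-1.7417), (1)·(2) - (-4.7417)·(2), (-4.7417)·(-1.7417) - (2)·(2)) ≈ (5.7417, 11.4833, 4.2583).
  Let u = (5.7417, 11.4833, 4.2583).
  ||u|| = √((5.7417)² + (11.4833)² + (4.2583)²) = √(182.9666) ≈ 13.5265,  v_1 = u/||u|| ≈ (0.4245, 0.8489, 0.3148) (||v_1|| = 1).

λ_1 = 10.7417,  λ_2 = 5,  λ_3 = 3.2583;  v_1 ≈ (0.4245, 0.8489, 0.3148)


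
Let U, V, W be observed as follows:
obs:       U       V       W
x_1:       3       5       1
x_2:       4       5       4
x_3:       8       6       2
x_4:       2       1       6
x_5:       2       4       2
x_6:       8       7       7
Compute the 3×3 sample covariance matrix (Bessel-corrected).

Step 1 — column means:
  mean(U) = (3 + 4 + 8 + 2 + 2 + 8) / 6 = 27/6 = 4.5
  mean(V) = (5 + 5 + 6 + 1 + 4 + 7) / 6 = 28/6 = 4.6667
  mean(W) = (1 + 4 + 2 + 6 + 2 + 7) / 6 = 22/6 = 3.6667

Step 2 — sample covariance S[i,j] = (1/(n-1)) · Σ_k (x_{k,i} - mean_i) · (x_{k,j} - mean_j), with n-1 = 5.
  S[U,U] = ((-1.5)·(-1.5) + (-0.5)·(-0.5) + (3.5)·(3.5) + (-2.5)·(-2.5) + (-2.5)·(-2.5) + (3.5)·(3.5)) / 5 = 39.5/5 = 7.9
  S[U,V] = ((-1.5)·(0.3333) + (-0.5)·(0.3333) + (3.5)·(1.3333) + (-2.5)·(-3.6667) + (-2.5)·(-0.6667) + (3.5)·(2.3333)) / 5 = 23/5 = 4.6
  S[U,W] = ((-1.5)·(-2.6667) + (-0.5)·(0.3333) + (3.5)·(-1.6667) + (-2.5)·(2.3333) + (-2.5)·(-1.6667) + (3.5)·(3.3333)) / 5 = 8/5 = 1.6
  S[V,V] = ((0.3333)·(0.3333) + (0.3333)·(0.3333) + (1.3333)·(1.3333) + (-3.6667)·(-3.6667) + (-0.6667)·(-0.6667) + (2.3333)·(2.3333)) / 5 = 21.3333/5 = 4.2667
  S[V,W] = ((0.3333)·(-2.6667) + (0.3333)·(0.3333) + (1.3333)·(-1.6667) + (-3.6667)·(2.3333) + (-0.6667)·(-1.6667) + (2.3333)·(3.3333)) / 5 = -2.6667/5 = -0.5333
  S[W,W] = ((-2.6667)·(-2.6667) + (0.3333)·(0.3333) + (-1.6667)·(-1.6667) + (2.3333)·(2.3333) + (-1.6667)·(-1.6667) + (3.3333)·(3.3333)) / 5 = 29.3333/5 = 5.8667

S is symmetric (S[j,i] = S[i,j]). Assembling:

S = [[7.9, 4.6, 1.6],
 [4.6, 4.2667, -0.5333],
 [1.6, -0.5333, 5.8667]]


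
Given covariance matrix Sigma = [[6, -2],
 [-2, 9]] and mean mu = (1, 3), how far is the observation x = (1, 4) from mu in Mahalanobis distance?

Step 1 — centre the observation: (x - mu) = (0, 1).

Step 2 — invert Sigma. det(Sigma) = 6·9 - (-2)² = 50.
  Sigma^{-1} = (1/det) · [[d, -b], [-b, a]] = [[0.18, 0.04],
 [0.04, 0.12]].

Step 3 — form the quadratic (x - mu)^T · Sigma^{-1} · (x - mu):
  Sigma^{-1} · (x - mu) = (0.04, 0.12).
  (x - mu)^T · [Sigma^{-1} · (x - mu)] = (0)·(0.04) + (1)·(0.12) = 0.12.

Step 4 — take square root: d = √(0.12) ≈ 0.3464.

d(x, mu) = √(0.12) ≈ 0.3464


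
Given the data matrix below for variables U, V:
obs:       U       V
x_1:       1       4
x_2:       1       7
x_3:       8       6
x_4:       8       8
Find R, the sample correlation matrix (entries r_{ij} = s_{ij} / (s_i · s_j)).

Step 1 — column means:
  mean(U) = (1 + 1 + 8 + 8) / 4 = 18/4 = 4.5
  mean(V) = (4 + 7 + 6 + 8) / 4 = 25/4 = 6.25

Step 2 — sample variances and covariances s[i,j] = (1/(n-1)) · Σ_k (x_{k,i} - mean_i) · (x_{k,j} - mean_j), with n-1 = 3:
  s[U,U] = ((-3.5)·(-3.5) + (-3.5)·(-3.5) + (3.5)·(3.5) + (3.5)·(3.5)) / 3 = 49/3 = 16.3333
  s[U,V] = ((-3.5)·(-2.25) + (-3.5)·(0.75) + (3.5)·(-0.25) + (3.5)·(1.75)) / 3 = 10.5/3 = 3.5
  s[V,V] = ((-2.25)·(-2.25) + (0.75)·(0.75) + (-0.25)·(-0.25) + (1.75)·(1.75)) / 3 = 8.75/3 = 2.9167
  Sample standard deviations s_i = √(s[i,i]):
  s(U) = √(16.3333) = 4.0415
  s(V) = √(2.9167) = 1.7078

Step 3 — r_{ij} = s_{ij} / (s_i · s_j):
  r[U,U] = 1 (diagonal).
  r[U,V] = 3.5 / (4.0415 · 1.7078) = 3.5 / 6.9021 = 0.5071
  r[V,V] = 1 (diagonal).

R is symmetric with unit diagonal. Assembling:

R = [[1, 0.5071],
 [0.5071, 1]]


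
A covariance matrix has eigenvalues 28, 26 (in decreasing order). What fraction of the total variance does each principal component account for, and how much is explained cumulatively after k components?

Step 1 — total variance = trace(Sigma) = Σ λ_i = 28 + 26 = 54.

Step 2 — fraction explained by component i = λ_i / Σ λ:
  PC1: 28/54 = 0.5185
  PC2: 26/54 = 0.4815

Step 3 — cumulative fraction after k components = (λ_1 + ... + λ_k) / Σ λ:
  k = 1: 28/54 = 0.5185
  k = 2: (28 + 26)/54 = 54/54 = 1

Summary (fraction, with percent):

explained: PC1 0.5185 (51.85%), PC2 0.4815 (48.15%);  cumulative: 0.5185, 1


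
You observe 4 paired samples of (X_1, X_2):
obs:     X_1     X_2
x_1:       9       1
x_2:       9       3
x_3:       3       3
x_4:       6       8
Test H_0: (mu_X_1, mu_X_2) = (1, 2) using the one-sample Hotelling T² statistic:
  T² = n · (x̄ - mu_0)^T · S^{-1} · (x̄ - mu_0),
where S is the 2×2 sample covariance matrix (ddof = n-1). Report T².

Step 1 — sample mean vector:
  mean(X_1) = (9 + 9 + 3 + 6) / 4 = 27/4 = 6.75
  mean(X_2) = (1 + 3 + 3 + 8) / 4 = 15/4 = 3.75
  x̄ = (6.75, 3.75),  deviation x̄ - mu_0 = (6.75, 3.75) - (1, 2) = (5.75, 1.75).

Step 2 — sample covariance matrix, S[i,j] = (1/(n-1)) · Σ_k (x_{k,i} - mean_i) · (x_{k,j} - mean_j), divisor n-1 = 3:
  S[X_1,X_1] = ((2.25)·(2.25) + (2.25)·(2.25) + (-3.75)·(-3.75) + (-0.75)·(-0.75)) / 3 = 24.75/3 = 8.25
  S[X_1,X_2] = ((2.25)·(-2.75) + (2.25)·(-0.75) + (-3.75)·(-0.75) + (-0.75)·(4.25)) / 3 = -8.25/3 = -2.75
  S[X_2,X_2] = ((-2.75)·(-2.75) + (-0.75)·(-0.75) + (-0.75)·(-0.75) + (4.25)·(4.25)) / 3 = 26.75/3 = 8.9167
  S = [[8.25, -2.75],
 [-2.75, 8.9167]].

Step 3 — invert S. det(S) = 8.25·8.9167 - (-2.75)² = 66.
  S^{-1} = (1/det) · [[d, -b], [-b, a]] = [[0.1351, 0.0417],
 [0.0417, 0.125]].

Step 4 — quadratic form (x̄ - mu_0)^T · S^{-1} · (x̄ - mu_0):
  S^{-1} · (x̄ - mu_0) = (0.8497, 0.4583),
  (x̄ - mu_0)^T · [...] = (5.75)·(0.8497) + (1.75)·(0.4583) = 5.6881.

Step 5 — scale by n: T² = 4 · 5.6881 = 22.7525.

T² ≈ 22.7525


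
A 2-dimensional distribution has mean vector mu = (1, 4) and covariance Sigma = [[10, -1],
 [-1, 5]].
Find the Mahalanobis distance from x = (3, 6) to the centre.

Step 1 — centre the observation: (x - mu) = (2, 2).

Step 2 — invert Sigma. det(Sigma) = 10·5 - (-1)² = 49.
  Sigma^{-1} = (1/det) · [[d, -b], [-b, a]] = [[0.102, 0.0204],
 [0.0204, 0.2041]].

Step 3 — form the quadratic (x - mu)^T · Sigma^{-1} · (x - mu):
  Sigma^{-1} · (x - mu) = (0.2449, 0.449).
  (x - mu)^T · [Sigma^{-1} · (x - mu)] = (2)·(0.2449) + (2)·(0.449) = 1.3878.

Step 4 — take square root: d = √(1.3878) ≈ 1.178.

d(x, mu) = √(1.3878) ≈ 1.178


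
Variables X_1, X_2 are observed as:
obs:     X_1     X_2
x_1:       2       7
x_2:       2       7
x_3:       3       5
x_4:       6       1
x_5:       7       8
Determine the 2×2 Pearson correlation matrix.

Step 1 — column means:
  mean(X_1) = (2 + 2 + 3 + 6 + 7) / 5 = 20/5 = 4
  mean(X_2) = (7 + 7 + 5 + 1 + 8) / 5 = 28/5 = 5.6

Step 2 — sample variances and covariances s[i,j] = (1/(n-1)) · Σ_k (x_{k,i} - mean_i) · (x_{k,j} - mean_j), with n-1 = 4:
  s[X_1,X_1] = ((-2)·(-2) + (-2)·(-2) + (-1)·(-1) + (2)·(2) + (3)·(3)) / 4 = 22/4 = 5.5
  s[X_1,X_2] = ((-2)·(1.4) + (-2)·(1.4) + (-1)·(-0.6) + (2)·(-4.6) + (3)·(2.4)) / 4 = -7/4 = -1.75
  s[X_2,X_2] = ((1.4)·(1.4) + (1.4)·(1.4) + (-0.6)·(-0.6) + (-4.6)·(-4.6) + (2.4)·(2.4)) / 4 = 31.2/4 = 7.8
  Sample standard deviations s_i = √(s[i,i]):
  s(X_1) = √(5.5) = 2.3452
  s(X_2) = √(7.8) = 2.7928

Step 3 — r_{ij} = s_{ij} / (s_i · s_j):
  r[X_1,X_1] = 1 (diagonal).
  r[X_1,X_2] = -1.75 / (2.3452 · 2.7928) = -1.75 / 6.5498 = -0.2672
  r[X_2,X_2] = 1 (diagonal).

R is symmetric with unit diagonal. Assembling:

R = [[1, -0.2672],
 [-0.2672, 1]]


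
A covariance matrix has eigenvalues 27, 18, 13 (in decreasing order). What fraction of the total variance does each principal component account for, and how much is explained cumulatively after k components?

Step 1 — total variance = trace(Sigma) = Σ λ_i = 27 + 18 + 13 = 58.

Step 2 — fraction explained by component i = λ_i / Σ λ:
  PC1: 27/58 = 0.4655
  PC2: 18/58 = 0.3103
  PC3: 13/58 = 0.2241

Step 3 — cumulative fraction after k components = (λ_1 + ... + λ_k) / Σ λ:
  k = 1: 27/58 = 0.4655
  k = 2: (27 + 18)/58 = 45/58 = 0.7759
  k = 3: (27 + 18 + 13)/58 = 58/58 = 1

Summary (fraction, with percent):

explained: PC1 0.4655 (46.55%), PC2 0.3103 (31.03%), PC3 0.2241 (22.41%);  cumulative: 0.4655, 0.7759, 1


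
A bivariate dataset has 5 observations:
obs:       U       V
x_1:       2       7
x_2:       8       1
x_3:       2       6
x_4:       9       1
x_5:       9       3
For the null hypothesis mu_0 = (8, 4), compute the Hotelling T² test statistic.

Step 1 — sample mean vector:
  mean(U) = (2 + 8 + 2 + 9 + 9) / 5 = 30/5 = 6
  mean(V) = (7 + 1 + 6 + 1 + 3) / 5 = 18/5 = 3.6
  x̄ = (6, 3.6),  deviation x̄ - mu_0 = (6, 3.6) - (8, 4) = (-2, -0.4).

Step 2 — sample covariance matrix, S[i,j] = (1/(n-1)) · Σ_k (x_{k,i} - mean_i) · (x_{k,j} - mean_j), divisor n-1 = 4:
  S[U,U] = ((-4)·(-4) + (2)·(2) + (-4)·(-4) + (3)·(3) + (3)·(3)) / 4 = 54/4 = 13.5
  S[U,V] = ((-4)·(3.4) + (2)·(-2.6) + (-4)·(2.4) + (3)·(-2.6) + (3)·(-0.6)) / 4 = -38/4 = -9.5
  S[V,V] = ((3.4)·(3.4) + (-2.6)·(-2.6) + (2.4)·(2.4) + (-2.6)·(-2.6) + (-0.6)·(-0.6)) / 4 = 31.2/4 = 7.8
  S = [[13.5, -9.5],
 [-9.5, 7.8]].

Step 3 — invert S. det(S) = 13.5·7.8 - (-9.5)² = 15.05.
  S^{-1} = (1/det) · [[d, -b], [-b, a]] = [[0.5183, 0.6312],
 [0.6312, 0.897]].

Step 4 — quadratic form (x̄ - mu_0)^T · S^{-1} · (x̄ - mu_0):
  S^{-1} · (x̄ - mu_0) = (-1.289, -1.6213),
  (x̄ - mu_0)^T · [...] = (-2)·(-1.289) + (-0.4)·(-1.6213) = 3.2266.

Step 5 — scale by n: T² = 5 · 3.2266 = 16.1329.

T² ≈ 16.1329


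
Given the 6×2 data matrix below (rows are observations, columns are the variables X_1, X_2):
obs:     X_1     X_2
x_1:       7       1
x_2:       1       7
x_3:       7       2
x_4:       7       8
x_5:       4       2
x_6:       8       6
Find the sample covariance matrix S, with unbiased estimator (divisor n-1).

Step 1 — column means:
  mean(X_1) = (7 + 1 + 7 + 7 + 4 + 8) / 6 = 34/6 = 5.6667
  mean(X_2) = (1 + 7 + 2 + 8 + 2 + 6) / 6 = 26/6 = 4.3333

Step 2 — sample covariance S[i,j] = (1/(n-1)) · Σ_k (x_{k,i} - mean_i) · (x_{k,j} - mean_j), with n-1 = 5.
  S[X_1,X_1] = ((1.3333)·(1.3333) + (-4.6667)·(-4.6667) + (1.3333)·(1.3333) + (1.3333)·(1.3333) + (-1.6667)·(-1.6667) + (2.3333)·(2.3333)) / 5 = 35.3333/5 = 7.0667
  S[X_1,X_2] = ((1.3333)·(-3.3333) + (-4.6667)·(2.6667) + (1.3333)·(-2.3333) + (1.3333)·(3.6667) + (-1.6667)·(-2.3333) + (2.3333)·(1.6667)) / 5 = -7.3333/5 = -1.4667
  S[X_2,X_2] = ((-3.3333)·(-3.3333) + (2.6667)·(2.6667) + (-2.3333)·(-2.3333) + (3.6667)·(3.6667) + (-2.3333)·(-2.3333) + (1.6667)·(1.6667)) / 5 = 45.3333/5 = 9.0667

S is symmetric (S[j,i] = S[i,j]). Assembling:

S = [[7.0667, -1.4667],
 [-1.4667, 9.0667]]


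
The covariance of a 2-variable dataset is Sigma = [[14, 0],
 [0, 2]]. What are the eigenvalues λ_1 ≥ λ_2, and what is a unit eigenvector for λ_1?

Step 1 — characteristic polynomial of 2×2 Sigma:
  det(Sigma - λI) = λ² - trace · λ + det = 0.
  trace = 14 + 2 = 16, det = 14·2 - (0)² = 28.
Step 2 — discriminant:
  Δ = trace² - 4·det = 256 - 112 = 144.
Step 3 — eigenvalues:
  λ = (trace ± √Δ)/2 = (16 ± 12)/2,
  λ_1 = 14,  λ_2 = 2.

Step 4 — unit eigenvector for λ_1: Sigma is diagonal, so its eigenvectors are the coordinate axes. λ_1 = 14 is the diagonal entry on the first coordinate axis, hence
  v_1 = (1, 0) (||v_1|| = 1).

λ_1 = 14,  λ_2 = 2;  v_1 ≈ (1, 0)


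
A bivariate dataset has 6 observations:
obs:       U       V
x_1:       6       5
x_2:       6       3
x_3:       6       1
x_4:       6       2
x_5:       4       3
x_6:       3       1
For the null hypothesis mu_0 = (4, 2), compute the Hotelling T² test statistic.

Step 1 — sample mean vector:
  mean(U) = (6 + 6 + 6 + 6 + 4 + 3) / 6 = 31/6 = 5.1667
  mean(V) = (5 + 3 + 1 + 2 + 3 + 1) / 6 = 15/6 = 2.5
  x̄ = (5.1667, 2.5),  deviation x̄ - mu_0 = (5.1667, 2.5) - (4, 2) = (1.1667, 0.5).

Step 2 — sample covariance matrix, S[i,j] = (1/(n-1)) · Σ_k (x_{k,i} - mean_i) · (x_{k,j} - mean_j), divisor n-1 = 5:
  S[U,U] = ((0.8333)·(0.8333) + (0.8333)·(0.8333) + (0.8333)·(0.8333) + (0.8333)·(0.8333) + (-1.1667)·(-1.1667) + (-2.1667)·(-2.1667)) / 5 = 8.8333/5 = 1.7667
  S[U,V] = ((0.8333)·(2.5) + (0.8333)·(0.5) + (0.8333)·(-1.5) + (0.8333)·(-0.5) + (-1.1667)·(0.5) + (-2.1667)·(-1.5)) / 5 = 3.5/5 = 0.7
  S[V,V] = ((2.5)·(2.5) + (0.5)·(0.5) + (-1.5)·(-1.5) + (-0.5)·(-0.5) + (0.5)·(0.5) + (-1.5)·(-1.5)) / 5 = 11.5/5 = 2.3
  S = [[1.7667, 0.7],
 [0.7, 2.3]].

Step 3 — invert S. det(S) = 1.7667·2.3 - (0.7)² = 3.5733.
  S^{-1} = (1/det) · [[d, -b], [-b, a]] = [[0.6437, -0.1959],
 [-0.1959, 0.4944]].

Step 4 — quadratic form (x̄ - mu_0)^T · S^{-1} · (x̄ - mu_0):
  S^{-1} · (x̄ - mu_0) = (0.653, 0.0187),
  (x̄ - mu_0)^T · [...] = (1.1667)·(0.653) + (0.5)·(0.0187) = 0.7711.

Step 5 — scale by n: T² = 6 · 0.7711 = 4.6269.

T² ≈ 4.6269


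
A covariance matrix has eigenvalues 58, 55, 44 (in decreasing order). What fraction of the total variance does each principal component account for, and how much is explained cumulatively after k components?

Step 1 — total variance = trace(Sigma) = Σ λ_i = 58 + 55 + 44 = 157.

Step 2 — fraction explained by component i = λ_i / Σ λ:
  PC1: 58/157 = 0.3694
  PC2: 55/157 = 0.3503
  PC3: 44/157 = 0.2803

Step 3 — cumulative fraction after k components = (λ_1 + ... + λ_k) / Σ λ:
  k = 1: 58/157 = 0.3694
  k = 2: (58 + 55)/157 = 113/157 = 0.7197
  k = 3: (58 + 55 + 44)/157 = 157/157 = 1

Summary (fraction, with percent):

explained: PC1 0.3694 (36.94%), PC2 0.3503 (35.03%), PC3 0.2803 (28.03%);  cumulative: 0.3694, 0.7197, 1


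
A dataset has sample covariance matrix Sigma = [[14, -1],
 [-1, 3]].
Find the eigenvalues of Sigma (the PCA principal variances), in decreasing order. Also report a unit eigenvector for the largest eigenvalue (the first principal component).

Step 1 — characteristic polynomial of 2×2 Sigma:
  det(Sigma - λI) = λ² - trace · λ + det = 0.
  trace = 14 + 3 = 17, det = 14·3 - (-1)² = 41.
Step 2 — discriminant:
  Δ = trace² - 4·det = 289 - 164 = 125.
Step 3 — eigenvalues:
  λ = (trace ± √Δ)/2 = (17 ± 11.1803)/2,
  λ_1 = 14.0902,  λ_2 = 2.9098.

Step 4 — unit eigenvector for λ_1: solve (Sigma - λ_1 I)v = 0. First row:
  (14 - 14.0902)·v_x + (-1)·v_y = 0, i.e. (-0.0902)·v_x + (-1)·v_y = 0,
  so v ∝ (b, λ_1 - a) = (-1, 0.0902); multiply by -1 so the first entry is positive: u = (1, -0.0902).
  ||u|| = √((1)² + (-0.0902)²) = √(1.0081) ≈ 1.0041,
  v_1 = u/||u|| ≈ (0.996, -0.0898) (||v_1|| = 1).

λ_1 = 14.0902,  λ_2 = 2.9098;  v_1 ≈ (0.996, -0.0898)


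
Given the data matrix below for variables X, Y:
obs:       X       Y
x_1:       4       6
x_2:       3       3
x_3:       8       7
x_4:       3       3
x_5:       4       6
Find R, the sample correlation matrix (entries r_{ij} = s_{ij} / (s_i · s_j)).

Step 1 — column means:
  mean(X) = (4 + 3 + 8 + 3 + 4) / 5 = 22/5 = 4.4
  mean(Y) = (6 + 3 + 7 + 3 + 6) / 5 = 25/5 = 5

Step 2 — sample variances and covariances s[i,j] = (1/(n-1)) · Σ_k (x_{k,i} - mean_i) · (x_{k,j} - mean_j), with n-1 = 4:
  s[X,X] = ((-0.4)·(-0.4) + (-1.4)·(-1.4) + (3.6)·(3.6) + (-1.4)·(-1.4) + (-0.4)·(-0.4)) / 4 = 17.2/4 = 4.3
  s[X,Y] = ((-0.4)·(1) + (-1.4)·(-2) + (3.6)·(2) + (-1.4)·(-2) + (-0.4)·(1)) / 4 = 12/4 = 3
  s[Y,Y] = ((1)·(1) + (-2)·(-2) + (2)·(2) + (-2)·(-2) + (1)·(1)) / 4 = 14/4 = 3.5
  Sample standard deviations s_i = √(s[i,i]):
  s(X) = √(4.3) = 2.0736
  s(Y) = √(3.5) = 1.8708

Step 3 — r_{ij} = s_{ij} / (s_i · s_j):
  r[X,X] = 1 (diagonal).
  r[X,Y] = 3 / (2.0736 · 1.8708) = 3 / 3.8794 = 0.7733
  r[Y,Y] = 1 (diagonal).

R is symmetric with unit diagonal. Assembling:

R = [[1, 0.7733],
 [0.7733, 1]]


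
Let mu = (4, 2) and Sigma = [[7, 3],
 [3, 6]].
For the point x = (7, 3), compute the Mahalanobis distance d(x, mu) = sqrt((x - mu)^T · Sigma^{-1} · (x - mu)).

Step 1 — centre the observation: (x - mu) = (3, 1).

Step 2 — invert Sigma. det(Sigma) = 7·6 - (3)² = 33.
  Sigma^{-1} = (1/det) · [[d, -b], [-b, a]] = [[0.1818, -0.0909],
 [-0.0909, 0.2121]].

Step 3 — form the quadratic (x - mu)^T · Sigma^{-1} · (x - mu):
  Sigma^{-1} · (x - mu) = (0.4545, -0.0606).
  (x - mu)^T · [Sigma^{-1} · (x - mu)] = (3)·(0.4545) + (1)·(-0.0606) = 1.303.

Step 4 — take square root: d = √(1.303) ≈ 1.1415.

d(x, mu) = √(1.303) ≈ 1.1415


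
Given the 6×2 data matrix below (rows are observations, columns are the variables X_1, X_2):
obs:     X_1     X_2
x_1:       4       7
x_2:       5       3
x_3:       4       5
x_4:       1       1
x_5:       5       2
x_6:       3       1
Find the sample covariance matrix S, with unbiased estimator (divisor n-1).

Step 1 — column means:
  mean(X_1) = (4 + 5 + 4 + 1 + 5 + 3) / 6 = 22/6 = 3.6667
  mean(X_2) = (7 + 3 + 5 + 1 + 2 + 1) / 6 = 19/6 = 3.1667

Step 2 — sample covariance S[i,j] = (1/(n-1)) · Σ_k (x_{k,i} - mean_i) · (x_{k,j} - mean_j), with n-1 = 5.
  S[X_1,X_1] = ((0.3333)·(0.3333) + (1.3333)·(1.3333) + (0.3333)·(0.3333) + (-2.6667)·(-2.6667) + (1.3333)·(1.3333) + (-0.6667)·(-0.6667)) / 5 = 11.3333/5 = 2.2667
  S[X_1,X_2] = ((0.3333)·(3.8333) + (1.3333)·(-0.1667) + (0.3333)·(1.8333) + (-2.6667)·(-2.1667) + (1.3333)·(-1.1667) + (-0.6667)·(-2.1667)) / 5 = 7.3333/5 = 1.4667
  S[X_2,X_2] = ((3.8333)·(3.8333) + (-0.1667)·(-0.1667) + (1.8333)·(1.8333) + (-2.1667)·(-2.1667) + (-1.1667)·(-1.1667) + (-2.1667)·(-2.1667)) / 5 = 28.8333/5 = 5.7667

S is symmetric (S[j,i] = S[i,j]). Assembling:

S = [[2.2667, 1.4667],
 [1.4667, 5.7667]]


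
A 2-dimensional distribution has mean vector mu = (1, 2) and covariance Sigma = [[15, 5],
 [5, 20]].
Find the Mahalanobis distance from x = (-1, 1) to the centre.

Step 1 — centre the observation: (x - mu) = (-2, -1).

Step 2 — invert Sigma. det(Sigma) = 15·20 - (5)² = 275.
  Sigma^{-1} = (1/det) · [[d, -b], [-b, a]] = [[0.0727, -0.0182],
 [-0.0182, 0.0545]].

Step 3 — form the quadratic (x - mu)^T · Sigma^{-1} · (x - mu):
  Sigma^{-1} · (x - mu) = (-0.1273, -0.0182).
  (x - mu)^T · [Sigma^{-1} · (x - mu)] = (-2)·(-0.1273) + (-1)·(-0.0182) = 0.2727.

Step 4 — take square root: d = √(0.2727) ≈ 0.5222.

d(x, mu) = √(0.2727) ≈ 0.5222


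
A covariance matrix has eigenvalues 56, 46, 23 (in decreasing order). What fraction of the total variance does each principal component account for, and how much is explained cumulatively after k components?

Step 1 — total variance = trace(Sigma) = Σ λ_i = 56 + 46 + 23 = 125.

Step 2 — fraction explained by component i = λ_i / Σ λ:
  PC1: 56/125 = 0.448
  PC2: 46/125 = 0.368
  PC3: 23/125 = 0.184

Step 3 — cumulative fraction after k components = (λ_1 + ... + λ_k) / Σ λ:
  k = 1: 56/125 = 0.448
  k = 2: (56 + 46)/125 = 102/125 = 0.816
  k = 3: (56 + 46 + 23)/125 = 125/125 = 1

Summary (fraction, with percent):

explained: PC1 0.448 (44.8%), PC2 0.368 (36.8%), PC3 0.184 (18.4%);  cumulative: 0.448, 0.816, 1


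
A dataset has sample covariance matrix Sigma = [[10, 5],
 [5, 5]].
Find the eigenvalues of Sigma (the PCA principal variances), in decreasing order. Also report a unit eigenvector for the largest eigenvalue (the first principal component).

Step 1 — characteristic polynomial of 2×2 Sigma:
  det(Sigma - λI) = λ² - trace · λ + det = 0.
  trace = 10 + 5 = 15, det = 10·5 - (5)² = 25.
Step 2 — discriminant:
  Δ = trace² - 4·det = 225 - 100 = 125.
Step 3 — eigenvalues:
  λ = (trace ± √Δ)/2 = (15 ± 11.1803)/2,
  λ_1 = 13.0902,  λ_2 = 1.9098.

Step 4 — unit eigenvector for λ_1: solve (Sigma - λ_1 I)v = 0. First row:
  (10 - 13.0902)·v_x + (5)·v_y = 0, i.e. (-3.0902)·v_x + (5)·v_y = 0,
  so v ∝ (b, λ_1 - a) = (5, 3.0902) = u.
  ||u|| = √((5)² + (3.0902)²) = √(34.5492) ≈ 5.8779,
  v_1 = u/||u|| ≈ (0.8507, 0.5257) (||v_1|| = 1).

λ_1 = 13.0902,  λ_2 = 1.9098;  v_1 ≈ (0.8507, 0.5257)


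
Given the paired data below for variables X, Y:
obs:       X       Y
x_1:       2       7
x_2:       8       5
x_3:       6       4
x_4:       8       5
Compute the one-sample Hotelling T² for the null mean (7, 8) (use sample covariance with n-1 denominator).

Step 1 — sample mean vector:
  mean(X) = (2 + 8 + 6 + 8) / 4 = 24/4 = 6
  mean(Y) = (7 + 5 + 4 + 5) / 4 = 21/4 = 5.25
  x̄ = (6, 5.25),  deviation x̄ - mu_0 = (6, 5.25) - (7, 8) = (-1, -2.75).

Step 2 — sample covariance matrix, S[i,j] = (1/(n-1)) · Σ_k (x_{k,i} - mean_i) · (x_{k,j} - mean_j), divisor n-1 = 3:
  S[X,X] = ((-4)·(-4) + (2)·(2) + (0)·(0) + (2)·(2)) / 3 = 24/3 = 8
  S[X,Y] = ((-4)·(1.75) + (2)·(-0.25) + (0)·(-1.25) + (2)·(-0.25)) / 3 = -8/3 = -2.6667
  S[Y,Y] = ((1.75)·(1.75) + (-0.25)·(-0.25) + (-1.25)·(-1.25) + (-0.25)·(-0.25)) / 3 = 4.75/3 = 1.5833
  S = [[8, -2.6667],
 [-2.6667, 1.5833]].

Step 3 — invert S. det(S) = 8·1.5833 - (-2.6667)² = 5.5556.
  S^{-1} = (1/det) · [[d, -b], [-b, a]] = [[0.285, 0.48],
 [0.48, 1.44]].

Step 4 — quadratic form (x̄ - mu_0)^T · S^{-1} · (x̄ - mu_0):
  S^{-1} · (x̄ - mu_0) = (-1.605, -4.44),
  (x̄ - mu_0)^T · [...] = (-1)·(-1.605) + (-2.75)·(-4.44) = 13.815.

Step 5 — scale by n: T² = 4 · 13.815 = 55.26.

T² ≈ 55.26


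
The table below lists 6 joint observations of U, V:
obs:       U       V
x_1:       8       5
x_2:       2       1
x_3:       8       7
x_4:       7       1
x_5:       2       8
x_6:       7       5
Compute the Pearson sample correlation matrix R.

Step 1 — column means:
  mean(U) = (8 + 2 + 8 + 7 + 2 + 7) / 6 = 34/6 = 5.6667
  mean(V) = (5 + 1 + 7 + 1 + 8 + 5) / 6 = 27/6 = 4.5

Step 2 — sample variances and covariances s[i,j] = (1/(n-1)) · Σ_k (x_{k,i} - mean_i) · (x_{k,j} - mean_j), with n-1 = 5:
  s[U,U] = ((2.3333)·(2.3333) + (-3.6667)·(-3.6667) + (2.3333)·(2.3333) + (1.3333)·(1.3333) + (-3.6667)·(-3.6667) + (1.3333)·(1.3333)) / 5 = 41.3333/5 = 8.2667
  s[U,V] = ((2.3333)·(0.5) + (-3.6667)·(-3.5) + (2.3333)·(2.5) + (1.3333)·(-3.5) + (-3.6667)·(3.5) + (1.3333)·(0.5)) / 5 = 3/5 = 0.6
  s[V,V] = ((0.5)·(0.5) + (-3.5)·(-3.5) + (2.5)·(2.5) + (-3.5)·(-3.5) + (3.5)·(3.5) + (0.5)·(0.5)) / 5 = 43.5/5 = 8.7
  Sample standard deviations s_i = √(s[i,i]):
  s(U) = √(8.2667) = 2.8752
  s(V) = √(8.7) = 2.9496

Step 3 — r_{ij} = s_{ij} / (s_i · s_j):
  r[U,U] = 1 (diagonal).
  r[U,V] = 0.6 / (2.8752 · 2.9496) = 0.6 / 8.4806 = 0.0707
  r[V,V] = 1 (diagonal).

R is symmetric with unit diagonal. Assembling:

R = [[1, 0.0707],
 [0.0707, 1]]


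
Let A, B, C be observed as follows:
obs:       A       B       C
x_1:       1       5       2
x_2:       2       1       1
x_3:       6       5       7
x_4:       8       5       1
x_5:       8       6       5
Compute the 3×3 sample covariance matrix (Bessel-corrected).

Step 1 — column means:
  mean(A) = (1 + 2 + 6 + 8 + 8) / 5 = 25/5 = 5
  mean(B) = (5 + 1 + 5 + 5 + 6) / 5 = 22/5 = 4.4
  mean(C) = (2 + 1 + 7 + 1 + 5) / 5 = 16/5 = 3.2

Step 2 — sample covariance S[i,j] = (1/(n-1)) · Σ_k (x_{k,i} - mean_i) · (x_{k,j} - mean_j), with n-1 = 4.
  S[A,A] = ((-4)·(-4) + (-3)·(-3) + (1)·(1) + (3)·(3) + (3)·(3)) / 4 = 44/4 = 11
  S[A,B] = ((-4)·(0.6) + (-3)·(-3.4) + (1)·(0.6) + (3)·(0.6) + (3)·(1.6)) / 4 = 15/4 = 3.75
  S[A,C] = ((-4)·(-1.2) + (-3)·(-2.2) + (1)·(3.8) + (3)·(-2.2) + (3)·(1.8)) / 4 = 14/4 = 3.5
  S[B,B] = ((0.6)·(0.6) + (-3.4)·(-3.4) + (0.6)·(0.6) + (0.6)·(0.6) + (1.6)·(1.6)) / 4 = 15.2/4 = 3.8
  S[B,C] = ((0.6)·(-1.2) + (-3.4)·(-2.2) + (0.6)·(3.8) + (0.6)·(-2.2) + (1.6)·(1.8)) / 4 = 10.6/4 = 2.65
  S[C,C] = ((-1.2)·(-1.2) + (-2.2)·(-2.2) + (3.8)·(3.8) + (-2.2)·(-2.2) + (1.8)·(1.8)) / 4 = 28.8/4 = 7.2

S is symmetric (S[j,i] = S[i,j]). Assembling:

S = [[11, 3.75, 3.5],
 [3.75, 3.8, 2.65],
 [3.5, 2.65, 7.2]]


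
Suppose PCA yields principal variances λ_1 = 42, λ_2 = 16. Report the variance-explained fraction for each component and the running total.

Step 1 — total variance = trace(Sigma) = Σ λ_i = 42 + 16 = 58.

Step 2 — fraction explained by component i = λ_i / Σ λ:
  PC1: 42/58 = 0.7241
  PC2: 16/58 = 0.2759

Step 3 — cumulative fraction after k components = (λ_1 + ... + λ_k) / Σ λ:
  k = 1: 42/58 = 0.7241
  k = 2: (42 + 16)/58 = 58/58 = 1

Summary (fraction, with percent):

explained: PC1 0.7241 (72.41%), PC2 0.2759 (27.59%);  cumulative: 0.7241, 1


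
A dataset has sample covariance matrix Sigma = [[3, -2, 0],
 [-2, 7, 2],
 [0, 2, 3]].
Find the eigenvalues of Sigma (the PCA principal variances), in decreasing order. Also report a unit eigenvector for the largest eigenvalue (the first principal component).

Step 1 — characteristic polynomial p(λ) = det(λI - Sigma) = λ³ - tr·λ² + c_1·λ - det, where tr = trace, c_1 = sum of the principal 2×2 minors, det = det(Sigma):
  tr = 3 + 7 + 3 = 13,
  c_1 = (3·7 - (-2)²) + (3·3 - (0)²) + (7·3 - (2)²) = 17 + 9 + 17 = 43,
  det = 3·(7·3 - (2)²) - (-2)·((-2)·3 - (2)·(0)) + (0)·((-2)·(2) - 7·(0)) = 3·(17) - (-2)·(-6) + (0)·(-4) = 39.
  So p(λ) = λ³ - 13λ² + 43λ - 39.
Step 2 — look for an integer root (rational root theorem: any rational root is an integer divisor of 39). Testing λ = 3:
  p(3) = 27 - 117 + 129 - 39 = 0  ✓
  Dividing out (λ - 3): p(λ) = (λ - 3)(λ² - 10λ + 13).
Step 3 — remaining eigenvalues from the quadratic λ² - 10λ + 13 = 0:
  Δ = 10² - 4·13 = 100 - 52 = 48,  λ = (10 ± √48)/2 = (10 ± 6.9282)/2 ≈ 8.4641 or 1.5359.
  Sorted: λ_1 = 8.4641,  λ_2 = 3,  λ_3 = 1.5359  (check: sum = 13 = tr ✓).

Step 4 — unit eigenvector for λ_1 ≈ 8.4641: v spans the null space of (Sigma - λ_1 I), whose rows are
  r_1 = (-5.4641, -2, 0),  r_2 = (-2, -1.4641, 2),  r_3 = (0, 2, -5.4641).
  v is orthogonal to every row, so take v ∝ r_1 × r_2 = ((-2)·(2) - (0)·(-1.4641), (0)·(-2) - (-5.4641)·(2), (-5.4641)·(-1.4641) - (-2)·(-2)) ≈ (-4, 10.9282, 4).
  Rescale (multiply by -1 so the first nonzero entry is positive): u = (4, -10.9282, -4).
  ||u|| = √((4)² + (-10.9282)² + (-4)²) = √(151.4256) ≈ 12.3055,  v_1 = u/||u|| ≈ (0.3251, -0.8881, -0.3251) (||v_1|| = 1).

λ_1 = 8.4641,  λ_2 = 3,  λ_3 = 1.5359;  v_1 ≈ (0.3251, -0.8881, -0.3251)


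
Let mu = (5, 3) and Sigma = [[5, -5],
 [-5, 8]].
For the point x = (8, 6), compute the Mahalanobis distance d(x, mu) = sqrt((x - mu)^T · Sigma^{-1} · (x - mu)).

Step 1 — centre the observation: (x - mu) = (3, 3).

Step 2 — invert Sigma. det(Sigma) = 5·8 - (-5)² = 15.
  Sigma^{-1} = (1/det) · [[d, -b], [-b, a]] = [[0.5333, 0.3333],
 [0.3333, 0.3333]].

Step 3 — form the quadratic (x - mu)^T · Sigma^{-1} · (x - mu):
  Sigma^{-1} · (x - mu) = (2.6, 2).
  (x - mu)^T · [Sigma^{-1} · (x - mu)] = (3)·(2.6) + (3)·(2) = 13.8.

Step 4 — take square root: d = √(13.8) ≈ 3.7148.

d(x, mu) = √(13.8) ≈ 3.7148


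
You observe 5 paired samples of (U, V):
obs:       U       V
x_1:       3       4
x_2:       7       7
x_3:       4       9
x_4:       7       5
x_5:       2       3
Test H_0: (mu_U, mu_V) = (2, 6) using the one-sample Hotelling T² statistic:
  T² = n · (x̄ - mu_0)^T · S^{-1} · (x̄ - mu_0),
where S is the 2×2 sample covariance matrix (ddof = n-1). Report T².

Step 1 — sample mean vector:
  mean(U) = (3 + 7 + 4 + 7 + 2) / 5 = 23/5 = 4.6
  mean(V) = (4 + 7 + 9 + 5 + 3) / 5 = 28/5 = 5.6
  x̄ = (4.6, 5.6),  deviation x̄ - mu_0 = (4.6, 5.6) - (2, 6) = (2.6, -0.4).

Step 2 — sample covariance matrix, S[i,j] = (1/(n-1)) · Σ_k (x_{k,i} - mean_i) · (x_{k,j} - mean_j), divisor n-1 = 4:
  S[U,U] = ((-1.6)·(-1.6) + (2.4)·(2.4) + (-0.6)·(-0.6) + (2.4)·(2.4) + (-2.6)·(-2.6)) / 4 = 21.2/4 = 5.3
  S[U,V] = ((-1.6)·(-1.6) + (2.4)·(1.4) + (-0.6)·(3.4) + (2.4)·(-0.6) + (-2.6)·(-2.6)) / 4 = 9.2/4 = 2.3
  S[V,V] = ((-1.6)·(-1.6) + (1.4)·(1.4) + (3.4)·(3.4) + (-0.6)·(-0.6) + (-2.6)·(-2.6)) / 4 = 23.2/4 = 5.8
  S = [[5.3, 2.3],
 [2.3, 5.8]].

Step 3 — invert S. det(S) = 5.3·5.8 - (2.3)² = 25.45.
  S^{-1} = (1/det) · [[d, -b], [-b, a]] = [[0.2279, -0.0904],
 [-0.0904, 0.2083]].

Step 4 — quadratic form (x̄ - mu_0)^T · S^{-1} · (x̄ - mu_0):
  S^{-1} · (x̄ - mu_0) = (0.6287, -0.3183),
  (x̄ - mu_0)^T · [...] = (2.6)·(0.6287) + (-0.4)·(-0.3183) = 1.7619.

Step 5 — scale by n: T² = 5 · 1.7619 = 8.8094.

T² ≈ 8.8094


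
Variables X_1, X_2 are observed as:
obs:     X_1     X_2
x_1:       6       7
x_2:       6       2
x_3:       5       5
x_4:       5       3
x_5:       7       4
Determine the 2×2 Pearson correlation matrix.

Step 1 — column means:
  mean(X_1) = (6 + 6 + 5 + 5 + 7) / 5 = 29/5 = 5.8
  mean(X_2) = (7 + 2 + 5 + 3 + 4) / 5 = 21/5 = 4.2

Step 2 — sample variances and covariances s[i,j] = (1/(n-1)) · Σ_k (x_{k,i} - mean_i) · (x_{k,j} - mean_j), with n-1 = 4:
  s[X_1,X_1] = ((0.2)·(0.2) + (0.2)·(0.2) + (-0.8)·(-0.8) + (-0.8)·(-0.8) + (1.2)·(1.2)) / 4 = 2.8/4 = 0.7
  s[X_1,X_2] = ((0.2)·(2.8) + (0.2)·(-2.2) + (-0.8)·(0.8) + (-0.8)·(-1.2) + (1.2)·(-0.2)) / 4 = 0.2/4 = 0.05
  s[X_2,X_2] = ((2.8)·(2.8) + (-2.2)·(-2.2) + (0.8)·(0.8) + (-1.2)·(-1.2) + (-0.2)·(-0.2)) / 4 = 14.8/4 = 3.7
  Sample standard deviations s_i = √(s[i,i]):
  s(X_1) = √(0.7) = 0.8367
  s(X_2) = √(3.7) = 1.9235

Step 3 — r_{ij} = s_{ij} / (s_i · s_j):
  r[X_1,X_1] = 1 (diagonal).
  r[X_1,X_2] = 0.05 / (0.8367 · 1.9235) = 0.05 / 1.6093 = 0.0311
  r[X_2,X_2] = 1 (diagonal).

R is symmetric with unit diagonal. Assembling:

R = [[1, 0.0311],
 [0.0311, 1]]


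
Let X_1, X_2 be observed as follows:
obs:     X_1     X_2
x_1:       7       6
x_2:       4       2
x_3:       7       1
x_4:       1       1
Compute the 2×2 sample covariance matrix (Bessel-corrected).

Step 1 — column means:
  mean(X_1) = (7 + 4 + 7 + 1) / 4 = 19/4 = 4.75
  mean(X_2) = (6 + 2 + 1 + 1) / 4 = 10/4 = 2.5

Step 2 — sample covariance S[i,j] = (1/(n-1)) · Σ_k (x_{k,i} - mean_i) · (x_{k,j} - mean_j), with n-1 = 3.
  S[X_1,X_1] = ((2.25)·(2.25) + (-0.75)·(-0.75) + (2.25)·(2.25) + (-3.75)·(-3.75)) / 3 = 24.75/3 = 8.25
  S[X_1,X_2] = ((2.25)·(3.5) + (-0.75)·(-0.5) + (2.25)·(-1.5) + (-3.75)·(-1.5)) / 3 = 10.5/3 = 3.5
  S[X_2,X_2] = ((3.5)·(3.5) + (-0.5)·(-0.5) + (-1.5)·(-1.5) + (-1.5)·(-1.5)) / 3 = 17/3 = 5.6667

S is symmetric (S[j,i] = S[i,j]). Assembling:

S = [[8.25, 3.5],
 [3.5, 5.6667]]


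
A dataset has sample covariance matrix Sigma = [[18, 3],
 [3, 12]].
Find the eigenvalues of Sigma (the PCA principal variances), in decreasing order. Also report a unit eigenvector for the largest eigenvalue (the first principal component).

Step 1 — characteristic polynomial of 2×2 Sigma:
  det(Sigma - λI) = λ² - trace · λ + det = 0.
  trace = 18 + 12 = 30, det = 18·12 - (3)² = 207.
Step 2 — discriminant:
  Δ = trace² - 4·det = 900 - 828 = 72.
Step 3 — eigenvalues:
  λ = (trace ± √Δ)/2 = (30 ± 8.4853)/2,
  λ_1 = 19.2426,  λ_2 = 10.7574.

Step 4 — unit eigenvector for λ_1: solve (Sigma - λ_1 I)v = 0. First row:
  (18 - 19.2426)·v_x + (3)·v_y = 0, i.e. (-1.2426)·v_x + (3)·v_y = 0,
  so v ∝ (b, λ_1 - a) = (3, 1.2426) = u.
  ||u|| = √((3)² + (1.2426)²) = √(10.5442) ≈ 3.2472,
  v_1 = u/||u|| ≈ (0.9239, 0.3827) (||v_1|| = 1).

λ_1 = 19.2426,  λ_2 = 10.7574;  v_1 ≈ (0.9239, 0.3827)


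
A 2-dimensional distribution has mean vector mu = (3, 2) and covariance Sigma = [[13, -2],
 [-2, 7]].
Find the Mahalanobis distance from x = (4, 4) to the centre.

Step 1 — centre the observation: (x - mu) = (1, 2).

Step 2 — invert Sigma. det(Sigma) = 13·7 - (-2)² = 87.
  Sigma^{-1} = (1/det) · [[d, -b], [-b, a]] = [[0.0805, 0.023],
 [0.023, 0.1494]].

Step 3 — form the quadratic (x - mu)^T · Sigma^{-1} · (x - mu):
  Sigma^{-1} · (x - mu) = (0.1264, 0.3218).
  (x - mu)^T · [Sigma^{-1} · (x - mu)] = (1)·(0.1264) + (2)·(0.3218) = 0.7701.

Step 4 — take square root: d = √(0.7701) ≈ 0.8776.

d(x, mu) = √(0.7701) ≈ 0.8776
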